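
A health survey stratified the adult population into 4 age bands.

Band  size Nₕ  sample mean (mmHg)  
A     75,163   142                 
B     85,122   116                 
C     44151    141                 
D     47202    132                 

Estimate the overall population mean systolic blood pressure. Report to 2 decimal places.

131.15

N = 251638; weights Wₕ = Nₕ/N = (0.2987, 0.3383, 0.1755, 0.1876).
x̄_st = Σ Wₕ·x̄ₕ = 0.2987·142 + 0.3383·116 + 0.1755·141 + 0.1876·132 ≈ 131.1537...
→ 131.15.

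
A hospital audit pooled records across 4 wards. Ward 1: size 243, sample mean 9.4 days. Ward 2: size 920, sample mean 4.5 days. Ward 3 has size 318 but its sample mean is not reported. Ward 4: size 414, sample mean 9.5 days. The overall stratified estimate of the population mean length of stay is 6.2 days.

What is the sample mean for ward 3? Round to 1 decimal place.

Σ Nₕx̄ₕ = N·μ, so 318·x̄_3 = 1895·6.2 − (243·9.4 + 920·4.5 + 414·9.5).
= 11749 − 10357.2 = 1391.8.
x̄_3 = 1391.8 / 318 = 4.377... → 4.4.

4.4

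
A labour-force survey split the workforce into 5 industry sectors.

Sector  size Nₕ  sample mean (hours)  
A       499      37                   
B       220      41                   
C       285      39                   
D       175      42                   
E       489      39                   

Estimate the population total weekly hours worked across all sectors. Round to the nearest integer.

Population total = Σ Nₕ·x̄ₕ (each stratum's size times its mean).
499·37 + 220·41 + 285·39 + 175·42 + 489·39 = 18463 + 9020 + 11115 + 7350 + 19071 = 65019.

65019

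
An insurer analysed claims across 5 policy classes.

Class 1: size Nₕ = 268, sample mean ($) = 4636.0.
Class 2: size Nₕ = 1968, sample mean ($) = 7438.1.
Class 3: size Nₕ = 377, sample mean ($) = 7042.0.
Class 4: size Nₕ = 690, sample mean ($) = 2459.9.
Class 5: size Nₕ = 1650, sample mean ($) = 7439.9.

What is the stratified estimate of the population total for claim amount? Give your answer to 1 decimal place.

32508628.8

Estimate total by summing Nₕ·x̄ₕ over strata.
268·4636.0 + 1968·7438.1 + 377·7042.0 + 690·2459.9 + 1650·7439.9 = 1242448 + 14638180.8 + 2654834 + 1697331 + 12275835 = 32508628.8.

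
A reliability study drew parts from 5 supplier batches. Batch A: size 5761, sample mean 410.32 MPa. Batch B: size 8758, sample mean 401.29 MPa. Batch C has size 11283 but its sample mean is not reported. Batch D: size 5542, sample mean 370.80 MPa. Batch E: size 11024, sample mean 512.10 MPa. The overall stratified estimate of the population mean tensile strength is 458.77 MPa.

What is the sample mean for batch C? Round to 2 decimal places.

519.23

Σ Nₕx̄ₕ = N·μ, so 11283·x̄_C = 42368·458.77 − (5761·410.32 + 8758·401.29 + 5542·370.80 + 11024·512.10).
= 19437167.36 − 13578715.34 = 5858452.02.
x̄_C = 5858452.02 / 11283 = 519.2282... → 519.23.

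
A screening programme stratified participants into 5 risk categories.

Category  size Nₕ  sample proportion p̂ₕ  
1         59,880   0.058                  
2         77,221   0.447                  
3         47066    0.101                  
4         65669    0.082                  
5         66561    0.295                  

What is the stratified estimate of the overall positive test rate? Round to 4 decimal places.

Wₕ = Nₕ/N with N = 316397: 0.1893, 0.2441, 0.1488, 0.2076, 0.2104.
p̂_st = 0.1893·0.058 + 0.2441·0.447 + 0.1488·0.101 + 0.2076·0.082 + 0.2104·0.295 ≈ 0.214177... → 0.2142.

0.2142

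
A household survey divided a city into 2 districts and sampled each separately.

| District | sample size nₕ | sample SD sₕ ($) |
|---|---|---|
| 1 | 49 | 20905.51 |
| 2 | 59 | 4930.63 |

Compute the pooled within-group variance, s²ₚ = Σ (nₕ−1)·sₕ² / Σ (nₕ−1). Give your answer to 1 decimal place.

Degrees of freedom: 48 + 58 = 106.
Σ(nₕ−1)sₕ² = 48·437040348.3601 + 58·24311112.1969 = 22387981228.705.
s²ₚ = 22387981228.705 / 106 = 211207370.082... → 211207370.1.

211207370.1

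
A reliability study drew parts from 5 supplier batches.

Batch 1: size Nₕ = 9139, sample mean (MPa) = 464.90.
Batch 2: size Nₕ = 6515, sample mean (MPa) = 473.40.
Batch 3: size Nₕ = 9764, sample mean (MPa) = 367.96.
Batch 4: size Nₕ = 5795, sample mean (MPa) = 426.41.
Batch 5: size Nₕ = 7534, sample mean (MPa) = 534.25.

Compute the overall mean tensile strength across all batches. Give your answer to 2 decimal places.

x̄_st = (Σ Nₕx̄ₕ) / (Σ Nₕ) = (9139·464.90 + 6515·473.40 + 9764·367.96 + 5795·426.41 + 7534·534.25) / 38747
= 17421768.99 / 38747 = 449.6288... → 449.63.

449.63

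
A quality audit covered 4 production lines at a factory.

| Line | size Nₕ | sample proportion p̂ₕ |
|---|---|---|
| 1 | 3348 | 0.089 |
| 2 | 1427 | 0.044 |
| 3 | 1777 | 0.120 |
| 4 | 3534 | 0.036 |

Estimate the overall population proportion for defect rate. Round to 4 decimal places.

0.0695

Wₕ = Nₕ/N with N = 10086: 0.3319, 0.1415, 0.1762, 0.3504.
p̂_st = 0.3319·0.089 + 0.1415·0.044 + 0.1762·0.120 + 0.3504·0.036 ≈ 0.069524... → 0.0695.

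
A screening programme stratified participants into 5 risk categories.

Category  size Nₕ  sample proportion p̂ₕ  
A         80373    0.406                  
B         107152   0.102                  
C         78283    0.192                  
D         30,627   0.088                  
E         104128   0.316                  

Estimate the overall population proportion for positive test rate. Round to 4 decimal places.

0.2351

Wₕ = Nₕ/N with N = 400563: 0.2007, 0.2675, 0.1954, 0.0765, 0.2600.
p̂_st = 0.2007·0.406 + 0.2675·0.102 + 0.1954·0.192 + 0.0765·0.088 + 0.2600·0.316 ≈ 0.235146... → 0.2351.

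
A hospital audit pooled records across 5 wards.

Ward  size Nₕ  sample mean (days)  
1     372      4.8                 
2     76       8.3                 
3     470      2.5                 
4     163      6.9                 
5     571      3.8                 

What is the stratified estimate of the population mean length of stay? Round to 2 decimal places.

4.17

N = 1652; weights Wₕ = Nₕ/N = (0.2252, 0.0460, 0.2845, 0.0987, 0.3456).
x̄_st = Σ Wₕ·x̄ₕ = 0.2252·4.8 + 0.0460·8.3 + 0.2845·2.5 + 0.0987·6.9 + 0.3456·3.8 ≈ 4.1682...
→ 4.17.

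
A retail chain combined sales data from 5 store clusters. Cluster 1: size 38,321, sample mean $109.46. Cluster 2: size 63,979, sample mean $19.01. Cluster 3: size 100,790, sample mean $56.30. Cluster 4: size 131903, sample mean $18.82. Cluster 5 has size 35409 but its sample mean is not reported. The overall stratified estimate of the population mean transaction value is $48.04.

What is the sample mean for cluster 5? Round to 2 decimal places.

119.36

Σ Nₕx̄ₕ = N·μ, so 35409·x̄_5 = 370402·48.04 − (38321·109.46 + 63979·19.01 + 100790·56.30 + 131903·18.82).
= 17794112.08 − 13567748.91 = 4226363.17.
x̄_5 = 4226363.17 / 35409 = 119.3584... → 119.36.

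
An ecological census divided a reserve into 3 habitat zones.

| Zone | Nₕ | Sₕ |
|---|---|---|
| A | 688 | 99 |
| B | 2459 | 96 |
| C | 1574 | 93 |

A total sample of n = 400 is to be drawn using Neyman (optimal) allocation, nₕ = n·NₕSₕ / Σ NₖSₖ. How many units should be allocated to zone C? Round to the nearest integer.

130

A: NₕSₕ = 688·99 = 68112
B: NₕSₕ = 2459·96 = 236064
C: NₕSₕ = 1574·93 = 146382
Σ NₕSₕ = 450558.
n_C = 400·146382/450558 = 129.956... → 130.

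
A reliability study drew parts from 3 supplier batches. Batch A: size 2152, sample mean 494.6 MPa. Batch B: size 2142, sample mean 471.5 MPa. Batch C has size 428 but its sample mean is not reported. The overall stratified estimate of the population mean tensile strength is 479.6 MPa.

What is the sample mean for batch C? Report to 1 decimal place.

N = 2152 + 2142 + 428 = 4722.
Overall total = μ·N = 479.6·4722 = 2264671.2.
Subtract the known strata: 2152·494.6 + 2142·471.5 = 2074332.2.
Remaining total for batch C: 2264671.2 − 2074332.2 = 190339.
Divide by its size: 190339 / 428 = 444.717... → 444.7.

444.7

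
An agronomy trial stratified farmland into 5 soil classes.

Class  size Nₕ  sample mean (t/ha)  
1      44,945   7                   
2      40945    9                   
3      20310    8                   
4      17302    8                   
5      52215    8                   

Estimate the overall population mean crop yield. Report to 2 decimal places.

7.98

N = 175717; weights Wₕ = Nₕ/N = (0.2558, 0.2330, 0.1156, 0.0985, 0.2972).
x̄_st = Σ Wₕ·x̄ₕ = 0.2558·7 + 0.2330·9 + 0.1156·8 + 0.0985·8 + 0.2972·8 ≈ 7.9772...
→ 7.98.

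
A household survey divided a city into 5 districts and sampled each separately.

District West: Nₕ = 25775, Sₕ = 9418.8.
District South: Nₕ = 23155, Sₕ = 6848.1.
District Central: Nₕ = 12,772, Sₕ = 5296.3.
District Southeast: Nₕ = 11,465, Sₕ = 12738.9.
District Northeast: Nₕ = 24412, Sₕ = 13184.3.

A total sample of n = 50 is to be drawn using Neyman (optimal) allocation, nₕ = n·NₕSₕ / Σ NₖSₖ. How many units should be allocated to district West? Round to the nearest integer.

West: NₕSₕ = 25775·9418.8 = 242769570
South: NₕSₕ = 23155·6848.1 = 158567755.5
Central: NₕSₕ = 12772·5296.3 = 67644343.6
Southeast: NₕSₕ = 11465·12738.9 = 146051488.5
Northeast: NₕSₕ = 24412·13184.3 = 321855131.6
Σ NₕSₕ = 936888289.2.
n_West = 50·242769570/936888289.2 = 12.956... → 13.

13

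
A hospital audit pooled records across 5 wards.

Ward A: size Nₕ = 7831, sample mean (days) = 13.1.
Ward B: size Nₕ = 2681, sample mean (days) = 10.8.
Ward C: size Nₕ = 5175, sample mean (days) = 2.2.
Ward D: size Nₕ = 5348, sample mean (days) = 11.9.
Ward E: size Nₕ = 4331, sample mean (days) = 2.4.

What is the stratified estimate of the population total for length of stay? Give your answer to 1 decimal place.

Population total = Σ Nₕ·x̄ₕ (each stratum's size times its mean).
7831·13.1 + 2681·10.8 + 5175·2.2 + 5348·11.9 + 4331·2.4 = 102586.1 + 28954.8 + 11385 + 63641.2 + 10394.4 = 216961.5.

216961.5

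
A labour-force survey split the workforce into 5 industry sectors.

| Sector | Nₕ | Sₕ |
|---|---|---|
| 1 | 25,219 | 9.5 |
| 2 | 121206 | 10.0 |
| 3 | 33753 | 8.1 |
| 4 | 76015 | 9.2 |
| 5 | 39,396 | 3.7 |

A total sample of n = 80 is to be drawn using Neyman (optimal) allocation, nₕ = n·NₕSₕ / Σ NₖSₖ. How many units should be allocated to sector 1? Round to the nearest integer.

1: NₕSₕ = 25219·9.5 = 239580.5
2: NₕSₕ = 121206·10.0 = 1212060
3: NₕSₕ = 33753·8.1 = 273399.3
4: NₕSₕ = 76015·9.2 = 699338
5: NₕSₕ = 39396·3.7 = 145765.2
Σ NₕSₕ = 2570143.
n_1 = 80·239580.5/2570143 = 7.457... → 7.

7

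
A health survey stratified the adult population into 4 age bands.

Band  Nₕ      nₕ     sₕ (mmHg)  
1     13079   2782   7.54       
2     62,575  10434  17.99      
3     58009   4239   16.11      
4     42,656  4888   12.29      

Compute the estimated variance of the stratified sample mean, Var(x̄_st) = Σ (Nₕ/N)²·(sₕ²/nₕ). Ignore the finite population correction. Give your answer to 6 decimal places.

0.012455

N = 176319. Term for each stratum: Wₕ²sₕ²/nₕ.
Var(x̄_st) = 0.000112444 + 0.003906744 + 0.006627049 + 0.001808567 = 0.012454804 → 0.012455.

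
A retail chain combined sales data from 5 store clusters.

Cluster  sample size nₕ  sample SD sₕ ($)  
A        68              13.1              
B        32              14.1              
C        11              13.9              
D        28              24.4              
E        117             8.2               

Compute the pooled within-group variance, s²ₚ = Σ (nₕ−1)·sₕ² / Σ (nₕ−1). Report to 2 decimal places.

173.18

Degrees of freedom: 67 + 31 + 10 + 27 + 116 = 251.
Σ(nₕ−1)sₕ² = 67·171.61 + 31·198.81 + 10·193.21 + 27·595.36 + 116·67.24 = 43467.64.
s²ₚ = 43467.64 / 251 = 173.1778... → 173.18.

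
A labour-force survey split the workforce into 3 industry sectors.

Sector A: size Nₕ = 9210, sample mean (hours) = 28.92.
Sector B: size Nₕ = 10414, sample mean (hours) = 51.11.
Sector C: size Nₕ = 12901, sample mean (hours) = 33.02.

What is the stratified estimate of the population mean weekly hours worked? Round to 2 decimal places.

37.65

x̄_st = (Σ Nₕx̄ₕ) / (Σ Nₕ) = (9210·28.92 + 10414·51.11 + 12901·33.02) / 32525
= 1224603.76 / 32525 = 37.6512... → 37.65.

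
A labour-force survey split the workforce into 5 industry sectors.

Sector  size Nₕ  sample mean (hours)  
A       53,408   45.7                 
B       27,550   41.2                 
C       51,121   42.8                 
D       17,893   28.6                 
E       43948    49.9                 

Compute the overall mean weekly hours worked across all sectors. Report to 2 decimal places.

x̄_st = (Σ Nₕx̄ₕ) / (Σ Nₕ) = (53408·45.7 + 27550·41.2 + 51121·42.8 + 17893·28.6 + 43948·49.9) / 193920
= 8468529.4 / 193920 = 43.6702... → 43.67.

43.67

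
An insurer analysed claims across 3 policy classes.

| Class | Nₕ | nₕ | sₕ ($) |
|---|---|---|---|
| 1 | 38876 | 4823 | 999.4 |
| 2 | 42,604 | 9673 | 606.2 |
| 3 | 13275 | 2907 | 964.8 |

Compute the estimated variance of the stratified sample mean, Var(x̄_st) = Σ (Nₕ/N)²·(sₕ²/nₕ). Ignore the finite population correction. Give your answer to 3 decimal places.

48.824

N = 94755; Wₕ = Nₕ/N.
class 1: (38876/94755)²·999.4²/4823 = 34.859432
class 2: (42604/94755)²·606.2²/9673 = 7.680105
class 3: (13275/94755)²·964.8²/2907 = 6.284842
Sum = 48.824378 → 48.824.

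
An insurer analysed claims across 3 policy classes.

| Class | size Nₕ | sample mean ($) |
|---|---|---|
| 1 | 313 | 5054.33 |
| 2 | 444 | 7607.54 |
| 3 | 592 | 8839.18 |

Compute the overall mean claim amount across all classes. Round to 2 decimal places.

N = 313 + 444 + 592 = 1349.
Overall mean = Σ (Nₕ/N)·x̄ₕ — weight by population share, not a simple average.
Σ Nₕx̄ₕ = 313·5054.33 + 444·7607.54 + 592·8839.18 = 1582005.29 + 3377747.76 + 5232794.56 = 10192547.61.
Divide by N: 10192547.61 / 1349 = 7555.6320... → 7555.63.

7555.63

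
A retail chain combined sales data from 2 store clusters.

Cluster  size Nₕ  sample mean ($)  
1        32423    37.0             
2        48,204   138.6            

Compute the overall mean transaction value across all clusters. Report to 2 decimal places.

97.74

x̄_st = (Σ Nₕx̄ₕ) / (Σ Nₕ) = (32423·37.0 + 48204·138.6) / 80627
= 7880725.4 / 80627 = 97.7430... → 97.74.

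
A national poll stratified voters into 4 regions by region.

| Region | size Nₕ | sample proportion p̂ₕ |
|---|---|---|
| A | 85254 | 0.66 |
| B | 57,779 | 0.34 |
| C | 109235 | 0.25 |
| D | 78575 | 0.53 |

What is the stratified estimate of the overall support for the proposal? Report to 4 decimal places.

0.4379

N = 85254 + 57779 + 109235 + 78575 = 330843.
Overall proportion = Σ (Nₕ/N)·p̂ₕ.
Σ Nₕp̂ₕ = 56267.64 + 19644.86 + 27308.75 + 41644.75 = 144866.
144866 / 330843 = 0.437869... → 0.4379.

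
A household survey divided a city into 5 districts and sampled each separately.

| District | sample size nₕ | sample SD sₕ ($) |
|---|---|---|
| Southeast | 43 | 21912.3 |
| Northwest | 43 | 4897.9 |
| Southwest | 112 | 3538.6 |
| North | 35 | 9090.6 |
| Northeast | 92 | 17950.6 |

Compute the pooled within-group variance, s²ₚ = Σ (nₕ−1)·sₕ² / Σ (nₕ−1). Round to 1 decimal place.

170924471.3

Southeast: (43−1)·21912.3² = 42·480148891.29 = 20166253434.18
Northwest: (43−1)·4897.9² = 42·23989424.41 = 1007555825.22
Southwest: (112−1)·3538.6² = 111·12521689.96 = 1389907585.56
North: (35−1)·9090.6² = 34·82639008.36 = 2809726284.24
Northeast: (92−1)·17950.6² = 91·322224040.36 = 29322387672.76
Numerator = 54695830801.96; denominator = Σ(nₕ−1) = 320.
s²ₚ = 54695830801.96/320 = 170924471.256... → 170924471.3.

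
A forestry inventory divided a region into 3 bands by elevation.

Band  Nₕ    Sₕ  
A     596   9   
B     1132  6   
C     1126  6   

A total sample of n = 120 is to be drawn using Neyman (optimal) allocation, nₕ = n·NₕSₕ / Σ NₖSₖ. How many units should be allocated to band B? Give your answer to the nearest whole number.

43

Σ NₕSₕ = 596·9 + 1132·6 + 1126·6 = 18912.
Share for B: 6792/18912 = 0.35914.
n_B = 120 × 0.35914 = 43.096... → 43.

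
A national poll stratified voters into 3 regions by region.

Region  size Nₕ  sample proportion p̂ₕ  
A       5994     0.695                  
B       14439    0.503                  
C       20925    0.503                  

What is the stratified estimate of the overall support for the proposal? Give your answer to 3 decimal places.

N = 5994 + 14439 + 20925 = 41358.
Overall proportion = Σ (Nₕ/N)·p̂ₕ.
Σ Nₕp̂ₕ = 4165.83 + 7262.817 + 10525.275 = 21953.922.
21953.922 / 41358 = 0.53083... → 0.531.

0.531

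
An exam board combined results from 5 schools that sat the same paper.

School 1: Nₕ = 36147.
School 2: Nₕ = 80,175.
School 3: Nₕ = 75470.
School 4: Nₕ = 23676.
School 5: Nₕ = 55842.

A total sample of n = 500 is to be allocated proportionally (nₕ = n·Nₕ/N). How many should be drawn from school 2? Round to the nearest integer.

Share of school 2 = 80175/271310 = 0.29551.
Allocate 500 × 0.29551 = 147.755... → 148.

148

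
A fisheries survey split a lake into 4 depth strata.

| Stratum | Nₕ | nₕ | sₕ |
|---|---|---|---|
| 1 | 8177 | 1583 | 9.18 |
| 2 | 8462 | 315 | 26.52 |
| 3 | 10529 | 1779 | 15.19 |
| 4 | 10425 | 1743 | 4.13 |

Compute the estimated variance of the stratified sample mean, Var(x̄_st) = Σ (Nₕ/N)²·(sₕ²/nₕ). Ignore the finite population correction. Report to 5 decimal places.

N = 37593. Term for each stratum: Wₕ²sₕ²/nₕ.
Var(x̄_st) = 0.00251871 + 0.11312760 + 0.01017419 + 0.00075256 = 0.12657306 → 0.12657.

0.12657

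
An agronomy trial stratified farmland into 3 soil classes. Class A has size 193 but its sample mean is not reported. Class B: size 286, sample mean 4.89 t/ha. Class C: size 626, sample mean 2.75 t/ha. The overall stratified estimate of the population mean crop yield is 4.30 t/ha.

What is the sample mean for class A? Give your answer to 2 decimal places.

8.45

Σ Nₕx̄ₕ = N·μ, so 193·x̄_A = 1105·4.30 − (286·4.89 + 626·2.75).
= 4751.5 − 3120.04 = 1631.46.
x̄_A = 1631.46 / 193 = 8.4532... → 8.45.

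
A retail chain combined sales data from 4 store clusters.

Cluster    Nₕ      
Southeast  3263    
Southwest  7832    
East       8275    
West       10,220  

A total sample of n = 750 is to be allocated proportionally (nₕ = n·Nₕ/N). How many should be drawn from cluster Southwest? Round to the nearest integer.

199

N = 3263 + 7832 + 8275 + 10220 = 29590.
n_Southwest = 750·7832/29590 = 198.513... → 199.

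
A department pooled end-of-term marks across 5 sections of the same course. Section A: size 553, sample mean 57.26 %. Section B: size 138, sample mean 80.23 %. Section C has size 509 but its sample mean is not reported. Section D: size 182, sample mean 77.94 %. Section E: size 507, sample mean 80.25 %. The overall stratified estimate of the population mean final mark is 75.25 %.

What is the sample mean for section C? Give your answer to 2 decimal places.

N = 553 + 138 + 509 + 182 + 507 = 1889.
Overall total = μ·N = 75.25·1889 = 142147.25.
Subtract the known strata: 553·57.26 + 138·80.23 + 182·77.94 + 507·80.25 = 97608.35.
Remaining total for section C: 142147.25 − 97608.35 = 44538.9.
Divide by its size: 44538.9 / 509 = 87.5028... → 87.50.

87.50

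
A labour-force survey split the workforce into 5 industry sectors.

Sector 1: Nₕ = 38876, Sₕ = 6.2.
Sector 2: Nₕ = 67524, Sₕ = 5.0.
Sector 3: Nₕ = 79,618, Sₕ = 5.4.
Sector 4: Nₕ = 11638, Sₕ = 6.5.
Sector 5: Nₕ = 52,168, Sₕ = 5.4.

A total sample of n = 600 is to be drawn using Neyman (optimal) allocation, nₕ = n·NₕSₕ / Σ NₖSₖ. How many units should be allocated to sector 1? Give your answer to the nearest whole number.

1: NₕSₕ = 38876·6.2 = 241031.2
2: NₕSₕ = 67524·5.0 = 337620
3: NₕSₕ = 79618·5.4 = 429937.2
4: NₕSₕ = 11638·6.5 = 75647
5: NₕSₕ = 52168·5.4 = 281707.2
Σ NₕSₕ = 1365942.6.
n_1 = 600·241031.2/1365942.6 = 105.875... → 106.

106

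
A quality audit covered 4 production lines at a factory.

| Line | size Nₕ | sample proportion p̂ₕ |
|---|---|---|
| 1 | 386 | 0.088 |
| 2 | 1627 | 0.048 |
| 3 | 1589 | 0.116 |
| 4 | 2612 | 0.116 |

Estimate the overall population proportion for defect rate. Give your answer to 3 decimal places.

N = 386 + 1627 + 1589 + 2612 = 6214.
Overall proportion = Σ (Nₕ/N)·p̂ₕ.
Σ Nₕp̂ₕ = 33.968 + 78.096 + 184.324 + 302.992 = 599.38.
599.38 / 6214 = 0.09646... → 0.096.

0.096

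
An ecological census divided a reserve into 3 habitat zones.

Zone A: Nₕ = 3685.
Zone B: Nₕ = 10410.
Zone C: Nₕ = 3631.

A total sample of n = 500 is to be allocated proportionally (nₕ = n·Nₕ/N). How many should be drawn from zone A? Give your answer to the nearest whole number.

Share of zone A = 3685/17726 = 0.20789.
Allocate 500 × 0.20789 = 103.943... → 104.

104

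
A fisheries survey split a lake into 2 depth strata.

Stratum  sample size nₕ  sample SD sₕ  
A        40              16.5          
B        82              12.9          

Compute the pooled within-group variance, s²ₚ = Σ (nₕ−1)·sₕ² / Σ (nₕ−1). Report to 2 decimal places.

200.81

A: (40−1)·16.5² = 39·272.25 = 10617.75
B: (82−1)·12.9² = 81·166.41 = 13479.21
Numerator = 24096.96; denominator = Σ(nₕ−1) = 120.
s²ₚ = 24096.96/120 = 200.808 → 200.81.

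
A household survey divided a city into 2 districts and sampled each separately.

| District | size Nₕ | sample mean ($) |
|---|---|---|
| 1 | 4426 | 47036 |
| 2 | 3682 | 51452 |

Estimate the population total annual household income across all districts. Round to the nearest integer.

Population total = Σ Nₕ·x̄ₕ (each stratum's size times its mean).
4426·47036 + 3682·51452 = 208181336 + 189446264 = 397627600.

397627600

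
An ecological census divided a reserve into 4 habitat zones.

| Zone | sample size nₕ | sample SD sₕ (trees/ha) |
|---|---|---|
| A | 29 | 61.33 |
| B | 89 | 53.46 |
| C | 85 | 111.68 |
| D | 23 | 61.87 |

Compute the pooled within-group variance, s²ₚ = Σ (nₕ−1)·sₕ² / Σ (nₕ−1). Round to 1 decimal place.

Degrees of freedom: 28 + 88 + 84 + 22 = 222.
Σ(nₕ−1)sₕ² = 28·3761.3689 + 88·2857.9716 + 84·12472.4224 + 22·3827.8969 = 1488717.0434.
s²ₚ = 1488717.0434 / 222 = 6705.933... → 6705.9.

6705.9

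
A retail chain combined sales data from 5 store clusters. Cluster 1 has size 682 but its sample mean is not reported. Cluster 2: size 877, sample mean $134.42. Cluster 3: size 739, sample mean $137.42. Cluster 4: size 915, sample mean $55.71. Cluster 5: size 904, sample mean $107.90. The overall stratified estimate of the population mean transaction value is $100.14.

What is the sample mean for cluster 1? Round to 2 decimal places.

N = 682 + 877 + 739 + 915 + 904 = 4117.
Overall total = μ·N = 100.14·4117 = 412276.38.
Subtract the known strata: 877·134.42 + 739·137.42 + 915·55.71 + 904·107.90 = 367955.97.
Remaining total for cluster 1: 412276.38 − 367955.97 = 44320.41.
Divide by its size: 44320.41 / 682 = 64.9859... → 64.99.

64.99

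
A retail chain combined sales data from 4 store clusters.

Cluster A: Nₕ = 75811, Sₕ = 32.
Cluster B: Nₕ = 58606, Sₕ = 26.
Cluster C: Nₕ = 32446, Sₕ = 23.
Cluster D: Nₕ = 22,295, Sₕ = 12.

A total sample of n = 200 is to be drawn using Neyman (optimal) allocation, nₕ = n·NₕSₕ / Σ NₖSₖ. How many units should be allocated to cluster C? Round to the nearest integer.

A: NₕSₕ = 75811·32 = 2425952
B: NₕSₕ = 58606·26 = 1523756
C: NₕSₕ = 32446·23 = 746258
D: NₕSₕ = 22295·12 = 267540
Σ NₕSₕ = 4963506.
n_C = 200·746258/4963506 = 30.070... → 30.

30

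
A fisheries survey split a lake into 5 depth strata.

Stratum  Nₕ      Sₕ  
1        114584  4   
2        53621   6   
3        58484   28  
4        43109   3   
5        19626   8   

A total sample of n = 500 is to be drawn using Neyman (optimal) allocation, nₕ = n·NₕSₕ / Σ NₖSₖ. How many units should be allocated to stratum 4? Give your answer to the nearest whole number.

Σ NₕSₕ = 114584·4 + 53621·6 + 58484·28 + 43109·3 + 19626·8 = 2703949.
Share for 4: 129327/2703949 = 0.04783.
n_4 = 500 × 0.04783 = 23.914... → 24.

24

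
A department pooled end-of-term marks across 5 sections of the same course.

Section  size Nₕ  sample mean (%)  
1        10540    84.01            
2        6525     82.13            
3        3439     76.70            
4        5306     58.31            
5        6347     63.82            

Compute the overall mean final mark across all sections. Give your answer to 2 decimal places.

74.62

N = 32157; weights Wₕ = Nₕ/N = (0.3278, 0.2029, 0.1069, 0.1650, 0.1974).
x̄_st = Σ Wₕ·x̄ₕ = 0.3278·84.01 + 0.2029·82.13 + 0.1069·76.70 + 0.1650·58.31 + 0.1974·63.82 ≈ 74.6212...
→ 74.62.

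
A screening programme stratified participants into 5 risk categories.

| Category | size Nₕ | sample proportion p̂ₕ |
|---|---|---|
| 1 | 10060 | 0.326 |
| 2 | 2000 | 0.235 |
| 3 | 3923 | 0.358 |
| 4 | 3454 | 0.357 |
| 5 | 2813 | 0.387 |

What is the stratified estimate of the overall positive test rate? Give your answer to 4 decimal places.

N = 10060 + 2000 + 3923 + 3454 + 2813 = 22250.
Overall proportion = Σ (Nₕ/N)·p̂ₕ.
Σ Nₕp̂ₕ = 3279.56 + 470 + 1404.434 + 1233.078 + 1088.631 = 7475.703.
7475.703 / 22250 = 0.335987... → 0.3360.

0.3360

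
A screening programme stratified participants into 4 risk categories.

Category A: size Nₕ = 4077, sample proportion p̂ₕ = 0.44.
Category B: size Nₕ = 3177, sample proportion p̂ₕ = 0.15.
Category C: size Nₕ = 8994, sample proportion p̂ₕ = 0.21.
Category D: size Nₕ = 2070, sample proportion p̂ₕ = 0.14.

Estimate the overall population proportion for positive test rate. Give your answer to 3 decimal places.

0.243

N = 4077 + 3177 + 8994 + 2070 = 18318.
Overall proportion = Σ (Nₕ/N)·p̂ₕ.
Σ Nₕp̂ₕ = 1793.88 + 476.55 + 1888.74 + 289.8 = 4448.97.
4448.97 / 18318 = 0.24287... → 0.243.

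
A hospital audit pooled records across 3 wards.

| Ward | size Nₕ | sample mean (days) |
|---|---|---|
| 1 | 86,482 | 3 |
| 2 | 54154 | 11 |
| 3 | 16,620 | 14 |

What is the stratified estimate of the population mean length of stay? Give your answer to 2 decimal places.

N = 86482 + 54154 + 16620 = 157256.
Weight each subgroup mean by Nₕ/N and sum.
Σ Nₕx̄ₕ = 86482·3 + 54154·11 + 16620·14 = 259446 + 595694 + 232680 = 1087820.
Divide by N: 1087820 / 157256 = 6.9175... → 6.92.

6.92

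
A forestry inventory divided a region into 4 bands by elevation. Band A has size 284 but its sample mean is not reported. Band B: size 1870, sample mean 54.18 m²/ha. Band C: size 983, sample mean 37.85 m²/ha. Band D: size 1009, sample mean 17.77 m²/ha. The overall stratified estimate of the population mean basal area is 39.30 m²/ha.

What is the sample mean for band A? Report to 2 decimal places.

22.83

N = 284 + 1870 + 983 + 1009 = 4146.
Overall total = μ·N = 39.30·4146 = 162937.8.
Subtract the known strata: 1870·54.18 + 983·37.85 + 1009·17.77 = 156453.08.
Remaining total for band A: 162937.8 − 156453.08 = 6484.72.
Divide by its size: 6484.72 / 284 = 22.8335... → 22.83.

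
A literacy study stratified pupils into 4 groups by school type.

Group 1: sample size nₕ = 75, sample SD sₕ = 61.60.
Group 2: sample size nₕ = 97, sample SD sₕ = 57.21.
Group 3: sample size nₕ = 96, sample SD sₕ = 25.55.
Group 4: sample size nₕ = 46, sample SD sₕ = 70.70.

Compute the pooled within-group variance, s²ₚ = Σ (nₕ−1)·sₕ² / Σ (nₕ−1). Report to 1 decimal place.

1: (75−1)·61.60² = 74·3794.56 = 280797.44
2: (97−1)·57.21² = 96·3272.9841 = 314206.4736
3: (96−1)·25.55² = 95·652.8025 = 62016.2375
4: (46−1)·70.70² = 45·4998.49 = 224932.05
Numerator = 881952.2011; denominator = Σ(nₕ−1) = 310.
s²ₚ = 881952.2011/310 = 2845.007... → 2845.0.

2845.0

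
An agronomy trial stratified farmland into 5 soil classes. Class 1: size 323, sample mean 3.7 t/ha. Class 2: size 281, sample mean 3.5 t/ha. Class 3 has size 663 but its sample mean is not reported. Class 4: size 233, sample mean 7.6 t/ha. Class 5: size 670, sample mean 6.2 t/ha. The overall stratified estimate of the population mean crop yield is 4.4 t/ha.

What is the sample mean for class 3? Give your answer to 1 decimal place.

Σ Nₕx̄ₕ = N·μ, so 663·x̄_3 = 2170·4.4 − (323·3.7 + 281·3.5 + 233·7.6 + 670·6.2).
= 9548 − 8103.4 = 1444.6.
x̄_3 = 1444.6 / 663 = 2.179... → 2.2.

2.2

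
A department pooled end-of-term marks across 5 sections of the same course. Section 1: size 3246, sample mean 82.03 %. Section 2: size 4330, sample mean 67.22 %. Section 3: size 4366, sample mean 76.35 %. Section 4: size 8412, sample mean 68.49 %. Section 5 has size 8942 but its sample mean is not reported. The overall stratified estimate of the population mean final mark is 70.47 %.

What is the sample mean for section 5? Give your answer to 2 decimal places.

N = 3246 + 4330 + 4366 + 8412 + 8942 = 29296.
Overall total = μ·N = 70.47·29296 = 2064489.12.
Subtract the known strata: 3246·82.03 + 4330·67.22 + 4366·76.35 + 8412·68.49 = 1466813.96.
Remaining total for section 5: 2064489.12 − 1466813.96 = 597675.16.
Divide by its size: 597675.16 / 8942 = 66.8391... → 66.84.

66.84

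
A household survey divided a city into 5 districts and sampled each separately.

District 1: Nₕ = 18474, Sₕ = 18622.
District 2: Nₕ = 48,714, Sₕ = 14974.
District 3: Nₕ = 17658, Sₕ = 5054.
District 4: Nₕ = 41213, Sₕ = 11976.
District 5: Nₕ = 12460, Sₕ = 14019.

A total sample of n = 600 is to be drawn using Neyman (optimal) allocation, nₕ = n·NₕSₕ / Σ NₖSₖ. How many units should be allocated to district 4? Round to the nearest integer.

162

Σ NₕSₕ = 18474·18622 + 48714·14974 + 17658·5054 + 41213·11976 + 12460·14019 = 1830953424.
Share for 4: 493566888/1830953424 = 0.26957.
n_4 = 600 × 0.26957 = 161.741... → 162.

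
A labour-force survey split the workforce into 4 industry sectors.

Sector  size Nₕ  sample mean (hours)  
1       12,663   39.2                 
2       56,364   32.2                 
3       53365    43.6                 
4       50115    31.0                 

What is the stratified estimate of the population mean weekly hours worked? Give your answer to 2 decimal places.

x̄_st = (Σ Nₕx̄ₕ) / (Σ Nₕ) = (12663·39.2 + 56364·32.2 + 53365·43.6 + 50115·31.0) / 172507
= 6191589.4 / 172507 = 35.8918... → 35.89.

35.89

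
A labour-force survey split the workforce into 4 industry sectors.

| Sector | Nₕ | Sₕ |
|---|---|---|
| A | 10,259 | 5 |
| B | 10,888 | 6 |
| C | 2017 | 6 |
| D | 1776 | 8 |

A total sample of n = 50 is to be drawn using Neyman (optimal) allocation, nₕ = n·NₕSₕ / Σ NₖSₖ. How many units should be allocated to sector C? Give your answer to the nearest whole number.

Σ NₕSₕ = 10259·5 + 10888·6 + 2017·6 + 1776·8 = 142933.
Share for C: 12102/142933 = 0.08467.
n_C = 50 × 0.08467 = 4.233... → 4.

4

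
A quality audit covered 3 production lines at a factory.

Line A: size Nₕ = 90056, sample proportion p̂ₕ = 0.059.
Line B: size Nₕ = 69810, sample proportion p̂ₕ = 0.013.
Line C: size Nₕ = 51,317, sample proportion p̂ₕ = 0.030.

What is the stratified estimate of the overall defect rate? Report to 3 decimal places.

N = 90056 + 69810 + 51317 = 211183.
Overall proportion = Σ (Nₕ/N)·p̂ₕ.
Σ Nₕp̂ₕ = 5313.304 + 907.53 + 1539.51 = 7760.344.
7760.344 / 211183 = 0.03675... → 0.037.

0.037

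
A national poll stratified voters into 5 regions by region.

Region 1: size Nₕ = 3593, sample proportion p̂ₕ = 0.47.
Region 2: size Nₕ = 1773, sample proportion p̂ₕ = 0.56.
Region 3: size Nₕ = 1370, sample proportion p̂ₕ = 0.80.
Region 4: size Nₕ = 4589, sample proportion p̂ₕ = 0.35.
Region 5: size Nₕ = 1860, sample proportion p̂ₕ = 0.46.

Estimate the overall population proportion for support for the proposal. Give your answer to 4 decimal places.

Wₕ = Nₕ/N with N = 13185: 0.2725, 0.1345, 0.1039, 0.3480, 0.1411.
p̂_st = 0.2725·0.47 + 0.1345·0.56 + 0.1039·0.80 + 0.3480·0.35 + 0.1411·0.46 ≈ 0.473215... → 0.4732.

0.4732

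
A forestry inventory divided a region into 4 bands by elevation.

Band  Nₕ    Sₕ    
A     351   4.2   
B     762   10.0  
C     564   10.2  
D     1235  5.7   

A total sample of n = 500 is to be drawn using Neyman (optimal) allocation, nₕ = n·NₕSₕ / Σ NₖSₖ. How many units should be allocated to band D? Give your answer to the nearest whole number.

161

Σ NₕSₕ = 351·4.2 + 762·10.0 + 564·10.2 + 1235·5.7 = 21886.5.
Share for D: 7039.5/21886.5 = 0.32164.
n_D = 500 × 0.32164 = 160.818... → 161.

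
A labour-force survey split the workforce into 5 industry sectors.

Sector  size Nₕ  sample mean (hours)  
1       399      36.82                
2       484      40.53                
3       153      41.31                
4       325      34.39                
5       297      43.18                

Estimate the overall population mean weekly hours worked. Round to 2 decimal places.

N = 399 + 484 + 153 + 325 + 297 = 1658.
Overall mean = Σ (Nₕ/N)·x̄ₕ — weight by population share, not a simple average.
Σ Nₕx̄ₕ = 399·36.82 + 484·40.53 + 153·41.31 + 325·34.39 + 297·43.18 = 14691.18 + 19616.52 + 6320.43 + 11176.75 + 12824.46 = 64629.34.
Divide by N: 64629.34 / 1658 = 38.9803... → 38.98.

38.98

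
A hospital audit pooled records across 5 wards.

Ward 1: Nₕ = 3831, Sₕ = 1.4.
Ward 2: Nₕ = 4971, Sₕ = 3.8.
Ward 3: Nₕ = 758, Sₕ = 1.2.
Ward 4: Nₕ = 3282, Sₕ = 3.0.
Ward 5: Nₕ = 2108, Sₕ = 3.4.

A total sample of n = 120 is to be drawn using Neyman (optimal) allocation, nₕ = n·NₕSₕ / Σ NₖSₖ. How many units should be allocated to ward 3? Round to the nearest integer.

3

1: NₕSₕ = 3831·1.4 = 5363.4
2: NₕSₕ = 4971·3.8 = 18889.8
3: NₕSₕ = 758·1.2 = 909.6
4: NₕSₕ = 3282·3.0 = 9846
5: NₕSₕ = 2108·3.4 = 7167.2
Σ NₕSₕ = 42176.
n_3 = 120·909.6/42176 = 2.588... → 3.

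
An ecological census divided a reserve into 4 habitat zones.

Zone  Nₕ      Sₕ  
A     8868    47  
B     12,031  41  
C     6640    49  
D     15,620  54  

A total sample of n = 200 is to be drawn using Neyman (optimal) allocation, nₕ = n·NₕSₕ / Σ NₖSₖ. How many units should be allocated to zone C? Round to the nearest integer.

31

Σ NₕSₕ = 8868·47 + 12031·41 + 6640·49 + 15620·54 = 2078907.
Share for C: 325360/2078907 = 0.15651.
n_C = 200 × 0.15651 = 31.301... → 31.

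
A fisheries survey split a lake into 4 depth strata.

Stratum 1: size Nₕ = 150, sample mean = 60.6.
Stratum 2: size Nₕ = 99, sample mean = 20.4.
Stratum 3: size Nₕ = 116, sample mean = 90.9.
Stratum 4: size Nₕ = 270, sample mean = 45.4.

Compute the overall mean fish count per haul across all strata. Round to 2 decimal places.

53.40

N = 635; weights Wₕ = Nₕ/N = (0.2362, 0.1559, 0.1827, 0.4252).
x̄_st = Σ Wₕ·x̄ₕ = 0.2362·60.6 + 0.1559·20.4 + 0.1827·90.9 + 0.4252·45.4 ≈ 53.4047...
→ 53.40.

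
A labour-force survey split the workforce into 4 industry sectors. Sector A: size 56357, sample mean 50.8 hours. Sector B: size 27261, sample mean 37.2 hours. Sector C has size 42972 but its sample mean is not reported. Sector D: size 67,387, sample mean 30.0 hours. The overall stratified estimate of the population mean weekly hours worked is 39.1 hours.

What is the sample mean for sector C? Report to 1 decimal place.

N = 56357 + 27261 + 42972 + 67387 = 193977.
Overall total = μ·N = 39.1·193977 = 7584500.7.
Subtract the known strata: 56357·50.8 + 27261·37.2 + 67387·30.0 = 5898654.8.
Remaining total for sector C: 7584500.7 − 5898654.8 = 1685845.9.
Divide by its size: 1685845.9 / 42972 = 39.231... → 39.2.

39.2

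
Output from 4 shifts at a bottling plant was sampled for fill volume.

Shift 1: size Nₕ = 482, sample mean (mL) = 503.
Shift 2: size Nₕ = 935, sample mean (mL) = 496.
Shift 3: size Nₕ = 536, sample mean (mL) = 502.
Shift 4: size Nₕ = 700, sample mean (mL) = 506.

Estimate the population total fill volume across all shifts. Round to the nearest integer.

Population total = Σ Nₕ·x̄ₕ (each stratum's size times its mean).
482·503 + 935·496 + 536·502 + 700·506 = 242446 + 463760 + 269072 + 354200 = 1329478.

1329478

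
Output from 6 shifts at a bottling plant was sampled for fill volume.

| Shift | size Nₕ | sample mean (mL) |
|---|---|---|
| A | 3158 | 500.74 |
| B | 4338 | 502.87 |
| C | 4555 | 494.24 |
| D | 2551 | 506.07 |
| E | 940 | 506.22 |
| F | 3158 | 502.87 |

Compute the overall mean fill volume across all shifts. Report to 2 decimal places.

501.01

N = 18700; weights Wₕ = Nₕ/N = (0.1689, 0.2320, 0.2436, 0.1364, 0.0503, 0.1689).
x̄_st = Σ Wₕ·x̄ₕ = 0.1689·500.74 + 0.2320·502.87 + 0.2436·494.24 + 0.1364·506.07 + 0.0503·506.22 + 0.1689·502.87 ≈ 501.0131...
→ 501.01.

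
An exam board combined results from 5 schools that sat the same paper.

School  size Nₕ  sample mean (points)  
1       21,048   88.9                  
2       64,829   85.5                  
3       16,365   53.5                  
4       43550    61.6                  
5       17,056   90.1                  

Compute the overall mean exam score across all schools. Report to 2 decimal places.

N = 21048 + 64829 + 16365 + 43550 + 17056 = 162848.
The stratified mean weights each stratum mean by its population share Nₕ/N.
Σ Nₕx̄ₕ = 21048·88.9 + 64829·85.5 + 16365·53.5 + 43550·61.6 + 17056·90.1 = 1871167.2 + 5542879.5 + 875527.5 + 2682680 + 1536745.6 = 12508999.8.
Divide by N: 12508999.8 / 162848 = 76.8140... → 76.81.

76.81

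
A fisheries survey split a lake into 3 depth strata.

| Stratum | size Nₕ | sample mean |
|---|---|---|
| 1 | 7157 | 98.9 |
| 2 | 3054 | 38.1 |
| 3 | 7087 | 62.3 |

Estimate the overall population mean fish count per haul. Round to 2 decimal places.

x̄_st = (Σ Nₕx̄ₕ) / (Σ Nₕ) = (7157·98.9 + 3054·38.1 + 7087·62.3) / 17298
= 1265704.8 / 17298 = 73.1706... → 73.17.

73.17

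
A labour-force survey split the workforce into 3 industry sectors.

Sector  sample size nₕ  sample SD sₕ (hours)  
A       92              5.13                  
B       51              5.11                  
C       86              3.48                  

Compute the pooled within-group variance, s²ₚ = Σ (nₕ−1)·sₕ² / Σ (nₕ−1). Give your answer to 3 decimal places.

Degrees of freedom: 91 + 50 + 85 = 226.
Σ(nₕ−1)sₕ² = 91·26.3169 + 50·26.1121 + 85·12.1104 = 4729.8269.
s²ₚ = 4729.8269 / 226 = 20.92844... → 20.928.

20.928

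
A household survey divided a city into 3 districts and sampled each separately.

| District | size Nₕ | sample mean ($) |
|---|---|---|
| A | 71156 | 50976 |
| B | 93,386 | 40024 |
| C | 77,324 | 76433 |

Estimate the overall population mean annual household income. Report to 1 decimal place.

N = 241866; weights Wₕ = Nₕ/N = (0.2942, 0.3861, 0.3197).
x̄_st = Σ Wₕ·x̄ₕ = 0.2942·50976 + 0.3861·40024 + 0.3197·76433 ≈ 54885.907...
→ 54885.9.

54885.9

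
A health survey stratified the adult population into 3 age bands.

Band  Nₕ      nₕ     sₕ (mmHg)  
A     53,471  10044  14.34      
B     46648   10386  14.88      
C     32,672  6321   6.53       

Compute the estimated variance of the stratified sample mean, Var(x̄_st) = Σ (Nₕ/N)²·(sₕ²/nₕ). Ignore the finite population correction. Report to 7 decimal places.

N = 132791. Term for each stratum: Wₕ²sₕ²/nₕ.
Var(x̄_st) = 0.0033196395 + 0.0026307908 + 0.0004083708 = 0.0063588012 → 0.0063588.

0.0063588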